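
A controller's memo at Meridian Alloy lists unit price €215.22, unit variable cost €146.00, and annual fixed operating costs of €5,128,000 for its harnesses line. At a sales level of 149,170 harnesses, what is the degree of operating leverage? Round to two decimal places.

Total contribution margin = 149,170 × €69.22 = €10,325,547.40.
Subtracting fixed costs: EBIT = €10,325,547.40 − €5,128,000 = €5,197,547.40.
Degree of operating leverage = €10,325,547.40 / €5,197,547.40 = 1.9866.

1.99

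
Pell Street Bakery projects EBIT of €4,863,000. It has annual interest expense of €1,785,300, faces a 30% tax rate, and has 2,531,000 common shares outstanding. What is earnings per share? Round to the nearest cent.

Interest = €1,785,300.00, so EBT = €4,863,000 − €1,785,300.00 = €3,077,700.00.
Net income = €3,077,700.00 × (1 − 0.30) = €2,154,390.00.
Per share: €2,154,390.00 / 2,531,000 shares = €0.85.

€0.85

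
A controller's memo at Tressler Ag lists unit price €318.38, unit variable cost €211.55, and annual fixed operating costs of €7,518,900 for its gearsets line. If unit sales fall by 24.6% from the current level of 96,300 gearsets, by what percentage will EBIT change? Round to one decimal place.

-91.4%

Contribution at this volume is 96,300 × €106.83 = €10,287,729.00.
EBIT = €10,287,729.00 − €7,518,900 = €2,768,829.00.
So DOL = total CM / EBIT = €10,287,729.00 / €2,768,829.00 = 3.7156.
Operating income changes by 3.7156 × -24.6% = -91.4%.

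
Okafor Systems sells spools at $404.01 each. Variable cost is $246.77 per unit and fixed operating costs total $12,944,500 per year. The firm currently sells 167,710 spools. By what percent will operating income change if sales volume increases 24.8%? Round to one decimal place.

At 167,710 units, contribution = 167,710 × $157.24 = $26,370,720.40.
Subtracting fixed costs: EBIT = $26,370,720.40 − $12,944,500 = $13,426,220.40.
Degree of operating leverage = $26,370,720.40 / $13,426,220.40 = 1.9641.
Operating income changes by 1.9641 × +24.8% = +48.7%.

+48.7%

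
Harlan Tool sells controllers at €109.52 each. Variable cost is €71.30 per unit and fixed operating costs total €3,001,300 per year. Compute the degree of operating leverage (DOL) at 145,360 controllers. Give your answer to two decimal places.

At 145,360 units, contribution = 145,360 × €38.22 = €5,555,659.20.
EBIT = €5,555,659.20 − €3,001,300 = €2,554,359.20.
So DOL = total CM / EBIT = €5,555,659.20 / €2,554,359.20 = 2.1750.

2.17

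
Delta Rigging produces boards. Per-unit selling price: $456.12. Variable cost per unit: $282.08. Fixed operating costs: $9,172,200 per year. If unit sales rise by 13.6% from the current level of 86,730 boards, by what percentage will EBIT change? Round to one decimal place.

+34.7%

At 86,730 units, contribution = 86,730 × $174.04 = $15,094,489.20.
Operating income = contribution − fixed costs = $15,094,489.20 − $9,172,200 = $5,922,289.20.
Degree of operating leverage = $15,094,489.20 / $5,922,289.20 = 2.5488.
So EBIT moves 2.5488 × (+13.6%) = +34.7%.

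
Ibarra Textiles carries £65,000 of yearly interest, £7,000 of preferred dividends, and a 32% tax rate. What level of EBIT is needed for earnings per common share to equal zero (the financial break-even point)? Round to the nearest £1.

Preferred dividends are paid after tax, so their pre-tax equivalent is £7,000 ÷ (1 − 0.32) = £10,294.12.
EPS = 0 when EBIT covers interest plus the pre-tax preferred burden: £65,000 + £10,294.12 = £75,294.12.

£75,294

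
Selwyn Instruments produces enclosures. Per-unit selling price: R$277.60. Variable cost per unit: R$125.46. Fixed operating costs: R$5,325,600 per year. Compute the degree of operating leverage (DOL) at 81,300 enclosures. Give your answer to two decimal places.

1.76

Total contribution margin = 81,300 × R$152.14 = R$12,368,982.00.
Operating income = contribution − fixed costs = R$12,368,982.00 − R$5,325,600 = R$7,043,382.00.
DOL = contribution ÷ EBIT = R$12,368,982.00 ÷ R$7,043,382.00 = 1.7561.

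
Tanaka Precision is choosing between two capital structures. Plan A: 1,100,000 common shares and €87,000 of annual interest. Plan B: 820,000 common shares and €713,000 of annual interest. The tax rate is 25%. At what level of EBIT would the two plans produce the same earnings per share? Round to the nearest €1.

€2,546,286

At indifference, (EBIT − 87,000)(1 − t)/1,100,000 = (EBIT − 713,000)(1 − t)/820,000.
The (1 − t) factor cancels: (EBIT − 87,000) × 820,000 = (EBIT − 713,000) × 1,100,000.
EBIT × (1,100,000 − 820,000) = 713,000 × 1,100,000 − 87,000 × 820,000 = 712,960,000,000, so EBIT = 712,960,000,000 ÷ 280,000 = 2,546,285.71.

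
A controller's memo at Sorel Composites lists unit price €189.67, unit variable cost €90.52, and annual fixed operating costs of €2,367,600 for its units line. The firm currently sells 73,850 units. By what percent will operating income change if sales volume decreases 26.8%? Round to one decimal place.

At 73,850 units, contribution = 73,850 × €99.15 = €7,322,227.50.
Subtracting fixed costs: EBIT = €7,322,227.50 − €2,367,600 = €4,954,627.50.
So DOL = total CM / EBIT = €7,322,227.50 / €4,954,627.50 = 1.4779.
So EBIT moves 1.4779 × (-26.8%) = -39.6%.

-39.6%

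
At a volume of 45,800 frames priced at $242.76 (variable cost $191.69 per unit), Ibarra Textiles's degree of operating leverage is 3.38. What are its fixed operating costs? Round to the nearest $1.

$1,646,992

Contribution at this volume is 45,800 × $51.07 = $2,339,006.00.
Since DOL = CM ÷ EBIT, EBIT = $2,339,006.00 ÷ 3.38 = $692,013.61.
And FC = contribution − EBIT = $2,339,006.00 − $692,013.61 = $1,646,992.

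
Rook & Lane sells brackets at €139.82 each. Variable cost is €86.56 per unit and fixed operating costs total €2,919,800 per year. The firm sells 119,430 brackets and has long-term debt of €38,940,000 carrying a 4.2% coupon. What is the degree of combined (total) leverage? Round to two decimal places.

Total contribution margin = 119,430 × €53.26 = €6,360,841.80.
EBIT = €6,360,841.80 − €2,919,800 = €3,441,041.80. Interest = €1,635,480.00.
DOL = €6,360,841.80 ÷ €3,441,041.80 = 1.8485; DFL = €3,441,041.80 ÷ €1,805,561.80 = 1.9058.
Combined leverage = 1.8485 × 1.9058 = 3.5229.

3.52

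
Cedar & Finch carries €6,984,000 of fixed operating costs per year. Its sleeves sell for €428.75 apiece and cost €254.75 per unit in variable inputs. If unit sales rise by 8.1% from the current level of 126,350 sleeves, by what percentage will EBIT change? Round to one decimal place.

+11.9%

Contribution at this volume is 126,350 × €174.00 = €21,984,900.00.
EBIT = €21,984,900.00 − €6,984,000 = €15,000,900.00.
Degree of operating leverage = €21,984,900.00 / €15,000,900.00 = 1.4656.
%ΔEBIT = DOL × %ΔSales = 1.4656 × +8.1% = +11.9%.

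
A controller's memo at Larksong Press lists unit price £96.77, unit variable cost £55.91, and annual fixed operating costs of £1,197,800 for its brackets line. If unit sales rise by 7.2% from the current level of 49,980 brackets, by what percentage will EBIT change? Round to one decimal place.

+17.4%

Contribution at this volume is 49,980 × £40.86 = £2,042,182.80.
EBIT = £2,042,182.80 − £1,197,800 = £844,382.80.
So DOL = total CM / EBIT = £2,042,182.80 / £844,382.80 = 2.4186.
So EBIT moves 2.4186 × (+7.2%) = +17.4%.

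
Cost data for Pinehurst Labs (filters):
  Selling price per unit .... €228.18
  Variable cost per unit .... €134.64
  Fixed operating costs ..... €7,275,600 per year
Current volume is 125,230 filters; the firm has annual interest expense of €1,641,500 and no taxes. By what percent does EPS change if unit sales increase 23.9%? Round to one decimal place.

Total contribution margin = 125,230 × €93.54 = €11,714,014.20.
EBIT = €11,714,014.20 − €7,275,600 = €4,438,414.20.
Interest = €1,641,500.00, so EBIT − I = €2,796,914.20.
DCL = total CM / (EBIT − I) = €11,714,014.20 / €2,796,914.20 = 4.1882.
%ΔEPS = DCL × %ΔSales = 4.1882 × +23.9% = +100.1%.

+100.1%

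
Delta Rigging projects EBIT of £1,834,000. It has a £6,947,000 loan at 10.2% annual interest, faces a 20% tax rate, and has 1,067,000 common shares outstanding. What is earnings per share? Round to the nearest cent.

£0.84

Pre-tax income = £1,834,000 − £708,594.00 = £1,125,406.00.
Net income = £1,125,406.00 × (1 − 0.20) = £900,324.80.
EPS = £900,324.80 ÷ 1,067,000 = £0.84.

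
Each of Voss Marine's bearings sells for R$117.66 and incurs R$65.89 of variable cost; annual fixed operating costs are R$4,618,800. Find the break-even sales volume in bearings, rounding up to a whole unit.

89,218 bearings

Unit CM = price − variable cost = R$117.66 − R$65.89 = R$51.77.
Units to break even: R$4,618,800 ÷ R$51.77 = 89,217.69, rounded up to 89,218.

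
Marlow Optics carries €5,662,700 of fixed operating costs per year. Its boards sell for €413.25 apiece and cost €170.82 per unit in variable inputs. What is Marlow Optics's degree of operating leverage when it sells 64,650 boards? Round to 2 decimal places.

1.57

Contribution at this volume is 64,650 × €242.43 = €15,673,099.50.
EBIT = €15,673,099.50 − €5,662,700 = €10,010,399.50.
So DOL = total CM / EBIT = €15,673,099.50 / €10,010,399.50 = 1.5657.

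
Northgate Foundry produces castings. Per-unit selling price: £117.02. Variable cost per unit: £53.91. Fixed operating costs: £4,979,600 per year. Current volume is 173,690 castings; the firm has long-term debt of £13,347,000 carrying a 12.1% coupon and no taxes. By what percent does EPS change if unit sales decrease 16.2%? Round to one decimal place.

-40.7%

At 173,690 units, contribution = 173,690 × £63.11 = £10,961,575.90.
EBIT = £10,961,575.90 − £4,979,600 = £5,981,975.90.
Interest = £1,614,987.00, so EBIT − I = £4,366,988.90.
DCL = total CM / (EBIT − I) = £10,961,575.90 / £4,366,988.90 = 2.5101.
EPS therefore changes by 2.5101 × (-16.2%) = -40.7%.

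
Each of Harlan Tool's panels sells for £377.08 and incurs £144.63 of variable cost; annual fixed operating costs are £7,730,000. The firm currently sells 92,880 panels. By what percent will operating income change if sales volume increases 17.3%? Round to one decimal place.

Total contribution margin = 92,880 × £232.45 = £21,589,956.00.
EBIT = £21,589,956.00 − £7,730,000 = £13,859,956.00.
Degree of operating leverage = £21,589,956.00 / £13,859,956.00 = 1.5577.
So EBIT moves 1.5577 × (+17.3%) = +26.9%.

+26.9%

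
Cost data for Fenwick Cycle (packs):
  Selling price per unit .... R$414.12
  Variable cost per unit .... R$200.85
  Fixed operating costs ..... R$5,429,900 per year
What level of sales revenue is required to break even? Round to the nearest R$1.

Contribution margin per unit = R$414.12 − R$200.85 = R$213.27, a CM ratio of R$213.27 ÷ R$414.12 = 0.5150.
Break-even sales = FC ÷ CM ratio = R$5,429,900 × R$414.12 / R$213.27 = R$10,543,584.

R$10,543,584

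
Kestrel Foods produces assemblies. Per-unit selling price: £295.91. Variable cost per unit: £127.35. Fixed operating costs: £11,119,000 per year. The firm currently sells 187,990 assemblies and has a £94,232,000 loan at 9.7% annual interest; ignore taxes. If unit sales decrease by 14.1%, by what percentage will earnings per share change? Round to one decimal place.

-39.1%

Contribution at this volume is 187,990 × £168.56 = £31,687,594.40.
Subtracting fixed costs: EBIT = £31,687,594.40 − £11,119,000 = £20,568,594.40.
After interest of £9,140,504.00, pre-tax earnings = £11,428,090.40.
Degree of combined leverage = contribution ÷ (EBIT − I) = £31,687,594.40 ÷ £11,428,090.40 = 2.7728.
%ΔEPS = DCL × %ΔSales = 2.7728 × -14.1% = -39.1%.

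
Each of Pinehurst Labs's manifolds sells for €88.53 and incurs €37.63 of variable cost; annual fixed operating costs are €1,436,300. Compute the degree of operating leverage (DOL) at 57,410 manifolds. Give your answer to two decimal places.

Contribution at this volume is 57,410 × €50.90 = €2,922,169.00.
Subtracting fixed costs: EBIT = €2,922,169.00 − €1,436,300 = €1,485,869.00.
DOL = contribution ÷ EBIT = €2,922,169.00 ÷ €1,485,869.00 = 1.9666.

1.97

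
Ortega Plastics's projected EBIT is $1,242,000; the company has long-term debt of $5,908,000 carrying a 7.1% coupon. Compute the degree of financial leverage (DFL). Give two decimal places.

Annual interest charges come to $419,468.00.
DFL = EBIT ÷ (EBIT − I) = $1,242,000 ÷ ($1,242,000 − $419,468.00) = $1,242,000 ÷ $822,532.00 = 1.5100.

1.51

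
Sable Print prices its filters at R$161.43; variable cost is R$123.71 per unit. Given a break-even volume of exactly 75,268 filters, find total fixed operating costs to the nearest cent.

Unit CM = price − variable cost = R$161.43 − R$123.71 = R$37.72.
Fixed costs = break-even units × CM = 75,268 × R$37.72 = R$2,839,108.96.

R$2,839,108.96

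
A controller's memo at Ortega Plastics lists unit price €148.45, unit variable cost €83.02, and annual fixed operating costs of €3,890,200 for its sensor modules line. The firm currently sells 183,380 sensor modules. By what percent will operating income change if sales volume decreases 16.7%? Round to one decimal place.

At 183,380 units, contribution = 183,380 × €65.43 = €11,998,553.40.
Operating income = contribution − fixed costs = €11,998,553.40 − €3,890,200 = €8,108,353.40.
Degree of operating leverage = €11,998,553.40 / €8,108,353.40 = 1.4798.
Operating income changes by 1.4798 × -16.7% = -24.7%.

-24.7%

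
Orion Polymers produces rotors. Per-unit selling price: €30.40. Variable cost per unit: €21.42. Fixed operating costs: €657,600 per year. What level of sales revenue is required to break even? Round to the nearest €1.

Contribution margin per unit = €30.40 − €21.42 = €8.98, a CM ratio of €8.98 ÷ €30.40 = 0.2954.
Break-even revenue = fixed costs × price ÷ CM = €657,600 × €30.40 ÷ €8.98 = €2,226,174.

€2,226,174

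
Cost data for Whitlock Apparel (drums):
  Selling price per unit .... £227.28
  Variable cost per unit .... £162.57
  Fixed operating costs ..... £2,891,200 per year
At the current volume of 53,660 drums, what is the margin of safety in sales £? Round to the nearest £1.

£2,041,125

Contribution margin per unit = £227.28 − £162.57 = £64.71. Break-even units = £2,891,200 ÷ £64.71 = 44,679.34; break-even revenue = 44,679.34 × £227.28 = £10,154,720.07.
Actual sales revenue = 53,660 × £227.28 = £12,195,844.80.
Margin of safety = £12,195,844.80 − £10,154,720.07 = £2,041,125.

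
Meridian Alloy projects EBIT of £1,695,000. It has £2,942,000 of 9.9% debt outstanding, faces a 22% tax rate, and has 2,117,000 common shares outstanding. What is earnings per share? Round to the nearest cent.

£0.52

Pre-tax income = £1,695,000 − £291,258.00 = £1,403,742.00.
After tax at 22%: net income = £1,403,742.00 × 0.78 = £1,094,918.76.
Per share: £1,094,918.76 / 2,117,000 shares = £0.52.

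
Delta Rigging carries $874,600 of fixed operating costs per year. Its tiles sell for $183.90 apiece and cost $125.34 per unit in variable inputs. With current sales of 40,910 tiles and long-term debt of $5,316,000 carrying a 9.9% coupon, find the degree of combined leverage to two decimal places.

2.41

At 40,910 units, contribution = 40,910 × $58.56 = $2,395,689.60.
EBIT = $2,395,689.60 − $874,600 = $1,521,089.60. Interest = $526,284.00.
DOL = $2,395,689.60 ÷ $1,521,089.60 = 1.5750; DFL = $1,521,089.60 ÷ $994,805.60 = 1.5290.
DCL = DOL × DFL = 1.5750 × 1.5290 = 2.4082.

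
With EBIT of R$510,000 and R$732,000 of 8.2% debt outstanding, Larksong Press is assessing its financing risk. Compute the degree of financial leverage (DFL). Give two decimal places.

1.13

Interest = R$60,024.00.
DFL = EBIT ÷ (EBIT − I) = R$510,000 ÷ (R$510,000 − R$60,024.00) = R$510,000 ÷ R$449,976.00 = 1.1334.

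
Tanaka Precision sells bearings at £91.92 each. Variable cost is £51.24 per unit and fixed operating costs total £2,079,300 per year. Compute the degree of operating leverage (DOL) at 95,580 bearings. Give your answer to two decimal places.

At 95,580 units, contribution = 95,580 × £40.68 = £3,888,194.40.
Operating income = contribution − fixed costs = £3,888,194.40 − £2,079,300 = £1,808,894.40.
DOL = contribution ÷ EBIT = £3,888,194.40 ÷ £1,808,894.40 = 2.1495.

2.15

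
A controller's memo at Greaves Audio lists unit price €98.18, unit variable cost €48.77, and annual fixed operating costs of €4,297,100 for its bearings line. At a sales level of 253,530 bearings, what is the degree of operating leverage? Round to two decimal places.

Contribution at this volume is 253,530 × €49.41 = €12,526,917.30.
Subtracting fixed costs: EBIT = €12,526,917.30 − €4,297,100 = €8,229,817.30.
Degree of operating leverage = €12,526,917.30 / €8,229,817.30 = 1.5221.

1.52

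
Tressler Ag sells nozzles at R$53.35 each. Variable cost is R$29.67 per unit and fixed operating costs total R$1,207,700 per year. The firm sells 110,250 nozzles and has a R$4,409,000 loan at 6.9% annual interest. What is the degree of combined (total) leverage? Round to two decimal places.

2.38

Contribution at this volume is 110,250 × R$23.68 = R$2,610,720.00.
EBIT = R$2,610,720.00 − R$1,207,700 = R$1,403,020.00. Interest = R$304,221.00.
DOL = R$2,610,720.00 ÷ R$1,403,020.00 = 1.8608; DFL = R$1,403,020.00 ÷ R$1,098,799.00 = 1.2769.
Combined leverage = 1.8608 × 1.2769 = 2.3761.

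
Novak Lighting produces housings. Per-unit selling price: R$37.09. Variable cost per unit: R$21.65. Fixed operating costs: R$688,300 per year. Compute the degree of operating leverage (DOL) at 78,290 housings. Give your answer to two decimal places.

2.32

Contribution at this volume is 78,290 × R$15.44 = R$1,208,797.60.
Operating income = contribution − fixed costs = R$1,208,797.60 − R$688,300 = R$520,497.60.
Degree of operating leverage = R$1,208,797.60 / R$520,497.60 = 2.3224.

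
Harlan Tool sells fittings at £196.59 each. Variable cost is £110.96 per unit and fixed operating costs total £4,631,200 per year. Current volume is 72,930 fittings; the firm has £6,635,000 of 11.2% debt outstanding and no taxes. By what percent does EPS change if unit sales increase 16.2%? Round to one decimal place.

+116.2%

Contribution at this volume is 72,930 × £85.63 = £6,244,995.90.
Operating income = contribution − fixed costs = £6,244,995.90 − £4,631,200 = £1,613,795.90.
Interest = £743,120.00, so EBIT − I = £870,675.90.
Degree of combined leverage = contribution ÷ (EBIT − I) = £6,244,995.90 ÷ £870,675.90 = 7.1726.
%ΔEPS = DCL × %ΔSales = 7.1726 × +16.2% = +116.2%.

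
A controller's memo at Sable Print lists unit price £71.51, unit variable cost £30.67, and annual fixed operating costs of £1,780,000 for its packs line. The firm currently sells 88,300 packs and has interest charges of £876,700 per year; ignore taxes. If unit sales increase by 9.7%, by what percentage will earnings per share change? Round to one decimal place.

At 88,300 units, contribution = 88,300 × £40.84 = £3,606,172.00.
EBIT = £3,606,172.00 − £1,780,000 = £1,826,172.00.
After interest of £876,700.00, pre-tax earnings = £949,472.00.
Degree of combined leverage = contribution ÷ (EBIT − I) = £3,606,172.00 ÷ £949,472.00 = 3.7981.
EPS therefore changes by 3.7981 × (+9.7%) = +36.8%.

+36.8%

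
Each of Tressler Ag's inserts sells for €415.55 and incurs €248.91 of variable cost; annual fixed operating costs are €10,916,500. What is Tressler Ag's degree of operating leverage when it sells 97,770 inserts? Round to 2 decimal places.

3.03

Contribution at this volume is 97,770 × €166.64 = €16,292,392.80.
EBIT = €16,292,392.80 − €10,916,500 = €5,375,892.80.
Degree of operating leverage = €16,292,392.80 / €5,375,892.80 = 3.0306.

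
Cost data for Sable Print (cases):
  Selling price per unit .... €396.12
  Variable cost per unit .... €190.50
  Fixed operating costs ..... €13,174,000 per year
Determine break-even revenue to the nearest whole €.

Contribution margin per unit = €396.12 − €190.50 = €205.62, a CM ratio of €205.62 ÷ €396.12 = 0.5191.
Break-even revenue = fixed costs × price ÷ CM = €13,174,000 × €396.12 ÷ €205.62 = €25,379,267.

€25,379,267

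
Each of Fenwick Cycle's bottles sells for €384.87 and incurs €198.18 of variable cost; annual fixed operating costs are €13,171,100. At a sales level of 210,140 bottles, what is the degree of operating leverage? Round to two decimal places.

1.51

At 210,140 units, contribution = 210,140 × €186.69 = €39,231,036.60.
Subtracting fixed costs: EBIT = €39,231,036.60 − €13,171,100 = €26,059,936.60.
Degree of operating leverage = €39,231,036.60 / €26,059,936.60 = 1.5054.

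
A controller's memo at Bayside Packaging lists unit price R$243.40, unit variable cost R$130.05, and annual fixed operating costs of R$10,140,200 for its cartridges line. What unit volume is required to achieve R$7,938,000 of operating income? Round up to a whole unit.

Contribution margin per unit = R$243.40 − R$130.05 = R$113.35.
Need Q such that Q × R$113.35 − R$10,140,200 = R$7,938,000, i.e. Q = R$18,078,200 / R$113.35 = 159,490.07 → 159,491.

159,491 cartridges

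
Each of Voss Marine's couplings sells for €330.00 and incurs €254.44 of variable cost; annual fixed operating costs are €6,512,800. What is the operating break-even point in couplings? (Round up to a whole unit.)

86,194 couplings

Unit CM = price − variable cost = €330.00 − €254.44 = €75.56.
Break-even volume = fixed costs ÷ CM per unit = €6,512,800 ÷ €75.56 = 86,193.75, so 86,194 couplings.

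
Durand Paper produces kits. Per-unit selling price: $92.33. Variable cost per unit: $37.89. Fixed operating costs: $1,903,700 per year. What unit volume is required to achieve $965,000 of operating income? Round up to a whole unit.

Unit CM = price − variable cost = $92.33 − $37.89 = $54.44.
Units = (FC + target) / CM = ($1,903,700 + $965,000) / $54.44 = 52,694.71, so 52,695 kits.

52,695 kits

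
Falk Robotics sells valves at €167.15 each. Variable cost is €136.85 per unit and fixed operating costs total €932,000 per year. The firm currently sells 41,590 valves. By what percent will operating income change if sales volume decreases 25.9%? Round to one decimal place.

-99.5%

Total contribution margin = 41,590 × €30.30 = €1,260,177.00.
Subtracting fixed costs: EBIT = €1,260,177.00 − €932,000 = €328,177.00.
Degree of operating leverage = €1,260,177.00 / €328,177.00 = 3.8399.
Operating income changes by 3.8399 × -25.9% = -99.5%.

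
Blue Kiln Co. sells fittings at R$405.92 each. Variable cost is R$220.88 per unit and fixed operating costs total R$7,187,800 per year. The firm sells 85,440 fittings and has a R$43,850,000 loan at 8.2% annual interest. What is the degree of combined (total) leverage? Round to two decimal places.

3.15

Contribution at this volume is 85,440 × R$185.04 = R$15,809,817.60.
Operating income = contribution − fixed costs = R$15,809,817.60 − R$7,187,800 = R$8,622,017.60. Interest = R$3,595,700.00.
DOL = R$15,809,817.60 ÷ R$8,622,017.60 = 1.8337; DFL = R$8,622,017.60 ÷ R$5,026,317.60 = 1.7154.
Combined leverage = 1.8337 × 1.7154 = 3.1455.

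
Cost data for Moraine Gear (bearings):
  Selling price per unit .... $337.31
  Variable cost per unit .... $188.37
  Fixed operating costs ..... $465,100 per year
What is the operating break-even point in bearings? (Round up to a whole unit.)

Unit CM = price − variable cost = $337.31 − $188.37 = $148.94.
Break-even volume = fixed costs ÷ CM per unit = $465,100 ÷ $148.94 = 3,122.73, so 3,123 bearings.

3,123 bearings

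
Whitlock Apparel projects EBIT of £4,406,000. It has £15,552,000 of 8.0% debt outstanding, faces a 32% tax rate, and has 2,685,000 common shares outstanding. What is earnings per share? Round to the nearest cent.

Pre-tax income = £4,406,000 − £1,244,160.00 = £3,161,840.00.
Net income = £3,161,840.00 × (1 − 0.32) = £2,150,051.20.
Per share: £2,150,051.20 / 2,685,000 shares = £0.80.

£0.80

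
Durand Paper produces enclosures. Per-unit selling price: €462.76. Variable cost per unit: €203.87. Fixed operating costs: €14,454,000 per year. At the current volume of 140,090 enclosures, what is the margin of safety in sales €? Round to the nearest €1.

€38,991,851

Unit CM = price − variable cost = €462.76 − €203.87 = €258.89. Break-even units = €14,454,000 ÷ €258.89 = 55,830.66; break-even revenue = 55,830.66 × €462.76 = €25,836,196.99.
Actual sales revenue = 140,090 × €462.76 = €64,828,048.40.
Margin of safety = €64,828,048.40 − €25,836,196.99 = €38,991,851.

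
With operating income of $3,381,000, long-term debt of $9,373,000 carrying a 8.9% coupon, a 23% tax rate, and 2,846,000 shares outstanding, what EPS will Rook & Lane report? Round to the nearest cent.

$0.69

Pre-tax income = $3,381,000 − $834,197.00 = $2,546,803.00.
After tax at 23%: net income = $2,546,803.00 × 0.77 = $1,961,038.31.
EPS = $1,961,038.31 ÷ 2,846,000 = $0.69.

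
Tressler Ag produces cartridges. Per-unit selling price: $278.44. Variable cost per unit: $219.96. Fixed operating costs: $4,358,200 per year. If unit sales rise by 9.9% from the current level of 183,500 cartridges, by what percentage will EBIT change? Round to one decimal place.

+16.7%

Contribution at this volume is 183,500 × $58.48 = $10,731,080.00.
EBIT = $10,731,080.00 − $4,358,200 = $6,372,880.00.
DOL = contribution ÷ EBIT = $10,731,080.00 ÷ $6,372,880.00 = 1.6839.
%ΔEBIT = DOL × %ΔSales = 1.6839 × +9.9% = +16.7%.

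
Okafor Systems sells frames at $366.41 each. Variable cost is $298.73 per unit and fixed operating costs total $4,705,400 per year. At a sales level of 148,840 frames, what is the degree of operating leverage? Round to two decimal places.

At 148,840 units, contribution = 148,840 × $67.68 = $10,073,491.20.
Operating income = contribution − fixed costs = $10,073,491.20 − $4,705,400 = $5,368,091.20.
DOL = contribution ÷ EBIT = $10,073,491.20 ÷ $5,368,091.20 = 1.8765.

1.88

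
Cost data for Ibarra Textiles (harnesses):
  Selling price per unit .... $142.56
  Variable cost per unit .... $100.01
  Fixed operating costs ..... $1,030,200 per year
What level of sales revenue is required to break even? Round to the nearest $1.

$3,451,594

CM per unit = $142.56 − $100.01 = $42.55; CM ratio = $42.55 / $142.56 = 0.2985.
Break-even sales = FC ÷ CM ratio = $1,030,200 × $142.56 / $42.55 = $3,451,594.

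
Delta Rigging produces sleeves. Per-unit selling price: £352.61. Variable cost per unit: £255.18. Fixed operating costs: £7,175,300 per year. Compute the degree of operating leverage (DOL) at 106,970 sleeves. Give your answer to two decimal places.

3.21

Contribution at this volume is 106,970 × £97.43 = £10,422,087.10.
Operating income = contribution − fixed costs = £10,422,087.10 − £7,175,300 = £3,246,787.10.
So DOL = total CM / EBIT = £10,422,087.10 / £3,246,787.10 = 3.2100.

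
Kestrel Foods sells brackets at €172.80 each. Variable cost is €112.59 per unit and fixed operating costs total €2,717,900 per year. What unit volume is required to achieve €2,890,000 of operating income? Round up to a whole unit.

Each unit contributes €172.80 − €112.59 = €60.21.
Need Q such that Q × €60.21 − €2,717,900 = €2,890,000, i.e. Q = €5,607,900 / €60.21 = 93,139.01 → 93,140.

93,140 brackets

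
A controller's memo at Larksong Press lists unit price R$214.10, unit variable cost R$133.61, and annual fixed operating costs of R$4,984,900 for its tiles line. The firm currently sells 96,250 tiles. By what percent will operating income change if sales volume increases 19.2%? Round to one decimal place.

+53.8%

Total contribution margin = 96,250 × R$80.49 = R$7,747,162.50.
EBIT = R$7,747,162.50 − R$4,984,900 = R$2,762,262.50.
DOL = contribution ÷ EBIT = R$7,747,162.50 ÷ R$2,762,262.50 = 2.8046.
Operating income changes by 2.8046 × +19.2% = +53.8%.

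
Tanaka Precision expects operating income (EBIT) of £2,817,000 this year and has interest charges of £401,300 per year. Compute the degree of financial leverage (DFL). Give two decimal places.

1.17

Annual interest charges come to £401,300.00.
DFL = EBIT ÷ (EBIT − I) = £2,817,000 ÷ (£2,817,000 − £401,300.00) = £2,817,000 ÷ £2,415,700.00 = 1.1661.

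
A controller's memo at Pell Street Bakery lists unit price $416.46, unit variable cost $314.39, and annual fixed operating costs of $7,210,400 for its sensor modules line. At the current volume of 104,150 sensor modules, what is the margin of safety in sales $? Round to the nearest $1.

Contribution margin per unit = $416.46 − $314.39 = $102.07. Break-even units = $7,210,400 ÷ $102.07 = 70,641.72; break-even revenue = 70,641.72 × $416.46 = $29,419,449.24.
Current sales = 104,150 × $416.46 = $43,374,309.00.
Margin of safety = $43,374,309.00 − $29,419,449.24 = $13,954,860.

$13,954,860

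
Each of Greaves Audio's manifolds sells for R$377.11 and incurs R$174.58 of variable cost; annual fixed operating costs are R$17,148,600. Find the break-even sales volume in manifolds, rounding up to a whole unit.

84,672 manifolds

Each unit contributes R$377.11 − R$174.58 = R$202.53.
Units to break even: R$17,148,600 ÷ R$202.53 = 84,671.90, rounded up to 84,672.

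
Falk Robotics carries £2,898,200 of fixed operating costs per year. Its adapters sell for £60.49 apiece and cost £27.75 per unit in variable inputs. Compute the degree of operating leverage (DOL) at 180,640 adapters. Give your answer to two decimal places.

At 180,640 units, contribution = 180,640 × £32.74 = £5,914,153.60.
EBIT = £5,914,153.60 − £2,898,200 = £3,015,953.60.
So DOL = total CM / EBIT = £5,914,153.60 / £3,015,953.60 = 1.9610.

1.96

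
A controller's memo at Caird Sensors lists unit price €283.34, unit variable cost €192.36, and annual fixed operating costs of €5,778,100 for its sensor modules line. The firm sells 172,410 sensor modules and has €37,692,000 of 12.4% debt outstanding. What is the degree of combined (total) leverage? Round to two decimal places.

3.00

Contribution at this volume is 172,410 × €90.98 = €15,685,861.80.
Operating income = contribution − fixed costs = €15,685,861.80 − €5,778,100 = €9,907,761.80. Interest = €4,673,808.00, so EBIT − I = €5,233,953.80.
DCL = contribution ÷ (EBIT − I) = €15,685,861.80 ÷ €5,233,953.80 = 2.9969.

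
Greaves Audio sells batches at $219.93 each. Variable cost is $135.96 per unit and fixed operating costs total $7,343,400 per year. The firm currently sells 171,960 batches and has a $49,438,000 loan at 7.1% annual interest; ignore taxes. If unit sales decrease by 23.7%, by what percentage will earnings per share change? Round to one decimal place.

-95.4%

Total contribution margin = 171,960 × $83.97 = $14,439,481.20.
Subtracting fixed costs: EBIT = $14,439,481.20 − $7,343,400 = $7,096,081.20.
After interest of $3,510,098.00, pre-tax earnings = $3,585,983.20.
Degree of combined leverage = contribution ÷ (EBIT − I) = $14,439,481.20 ÷ $3,585,983.20 = 4.0266.
%ΔEPS = DCL × %ΔSales = 4.0266 × -23.7% = -95.4%.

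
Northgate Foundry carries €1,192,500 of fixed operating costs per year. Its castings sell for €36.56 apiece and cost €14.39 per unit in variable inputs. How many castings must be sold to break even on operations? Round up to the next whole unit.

Contribution margin per unit = €36.56 − €14.39 = €22.17.
Break-even Q = €1,192,500 / €22.17 = 53,788.90 → 53,789 castings.

53,789 castings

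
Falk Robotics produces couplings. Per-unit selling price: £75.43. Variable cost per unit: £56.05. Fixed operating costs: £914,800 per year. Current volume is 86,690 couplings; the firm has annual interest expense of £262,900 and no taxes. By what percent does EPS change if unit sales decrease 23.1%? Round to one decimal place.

At 86,690 units, contribution = 86,690 × £19.38 = £1,680,052.20.
Subtracting fixed costs: EBIT = £1,680,052.20 − £914,800 = £765,252.20.
After interest of £262,900.00, pre-tax earnings = £502,352.20.
Degree of combined leverage = contribution ÷ (EBIT − I) = £1,680,052.20 ÷ £502,352.20 = 3.3444.
EPS therefore changes by 3.3444 × (-23.1%) = -77.3%.

-77.3%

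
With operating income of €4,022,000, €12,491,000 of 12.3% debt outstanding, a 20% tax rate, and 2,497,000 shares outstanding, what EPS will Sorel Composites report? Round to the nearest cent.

Interest = €1,536,393.00, so EBT = €4,022,000 − €1,536,393.00 = €2,485,607.00.
Net income = €2,485,607.00 × (1 − 0.20) = €1,988,485.60.
Per share: €1,988,485.60 / 2,497,000 shares = €0.80.

€0.80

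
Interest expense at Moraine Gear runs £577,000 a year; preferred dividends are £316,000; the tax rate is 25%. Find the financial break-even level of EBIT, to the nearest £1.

£998,333

Preferred dividends are paid after tax, so their pre-tax equivalent is £316,000 ÷ (1 − 0.25) = £421,333.33.
EPS = 0 when EBIT covers interest plus the pre-tax preferred burden: £577,000 + £421,333.33 = £998,333.33.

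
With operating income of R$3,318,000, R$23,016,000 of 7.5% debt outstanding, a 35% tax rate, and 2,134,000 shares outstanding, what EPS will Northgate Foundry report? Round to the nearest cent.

Pre-tax income = R$3,318,000 − R$1,726,200.00 = R$1,591,800.00.
After tax at 35%: net income = R$1,591,800.00 × 0.65 = R$1,034,670.00.
Per share: R$1,034,670.00 / 2,134,000 shares = R$0.48.

R$0.48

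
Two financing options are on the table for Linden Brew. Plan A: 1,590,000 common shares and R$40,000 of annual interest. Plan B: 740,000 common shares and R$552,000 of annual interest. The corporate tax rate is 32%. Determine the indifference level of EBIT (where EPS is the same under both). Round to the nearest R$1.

R$997,741

At indifference, (EBIT − 40,000)(1 − t)/1,590,000 = (EBIT − 552,000)(1 − t)/740,000.
The (1 − t) factor cancels: (EBIT − 40,000) × 740,000 = (EBIT − 552,000) × 1,590,000.
EBIT × (1,590,000 − 740,000) = 552,000 × 1,590,000 − 40,000 × 740,000 = 848,080,000,000, so EBIT = 848,080,000,000 ÷ 850,000 = 997,741.18.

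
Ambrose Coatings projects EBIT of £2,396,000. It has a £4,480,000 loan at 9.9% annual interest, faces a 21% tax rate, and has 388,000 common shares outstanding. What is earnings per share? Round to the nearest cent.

£3.98

Pre-tax income = £2,396,000 − £443,520.00 = £1,952,480.00.
Net income = £1,952,480.00 × (1 − 0.21) = £1,542,459.20.
EPS = £1,542,459.20 ÷ 388,000 = £3.98.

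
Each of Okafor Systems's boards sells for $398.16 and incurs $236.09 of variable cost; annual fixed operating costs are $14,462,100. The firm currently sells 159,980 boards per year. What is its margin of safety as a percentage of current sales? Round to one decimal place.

Unit CM = price − variable cost = $398.16 − $236.09 = $162.07. Break-even units = $14,462,100 ÷ $162.07 = 89,233.66; break-even revenue = 89,233.66 × $398.16 = $35,529,275.84.
Actual sales revenue = 159,980 × $398.16 = $63,697,636.80.
Margin of safety = ($63,697,636.80 − $35,529,275.84) ÷ $63,697,636.80 = 44.2%.

44.2%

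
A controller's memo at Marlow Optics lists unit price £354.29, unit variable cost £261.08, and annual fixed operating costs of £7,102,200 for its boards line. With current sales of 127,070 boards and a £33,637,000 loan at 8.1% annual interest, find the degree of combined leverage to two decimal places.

At 127,070 units, contribution = 127,070 × £93.21 = £11,844,194.70.
Subtracting fixed costs: EBIT = £11,844,194.70 − £7,102,200 = £4,741,994.70. Interest = £2,724,597.00, so EBIT − I = £2,017,397.70.
DCL = contribution ÷ (EBIT − I) = £11,844,194.70 ÷ £2,017,397.70 = 5.8710.

5.87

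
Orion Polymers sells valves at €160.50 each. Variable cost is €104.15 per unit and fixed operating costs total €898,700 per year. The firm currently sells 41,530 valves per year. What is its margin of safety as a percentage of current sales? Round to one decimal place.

Each unit contributes €160.50 − €104.15 = €56.35. Break-even units = €898,700 ÷ €56.35 = 15,948.54; break-even revenue = 15,948.54 × €160.50 = €2,559,740.02.
Current sales = 41,530 × €160.50 = €6,665,565.00.
Margin of safety = (€6,665,565.00 − €2,559,740.02) ÷ €6,665,565.00 = 61.6%.

61.6%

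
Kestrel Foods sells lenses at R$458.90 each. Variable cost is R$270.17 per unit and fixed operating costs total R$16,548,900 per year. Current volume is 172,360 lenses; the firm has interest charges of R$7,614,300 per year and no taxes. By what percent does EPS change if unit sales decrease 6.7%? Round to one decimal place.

-26.1%

Total contribution margin = 172,360 × R$188.73 = R$32,529,502.80.
Subtracting fixed costs: EBIT = R$32,529,502.80 − R$16,548,900 = R$15,980,602.80.
After interest of R$7,614,300.00, pre-tax earnings = R$8,366,302.80.
DCL = total CM / (EBIT − I) = R$32,529,502.80 / R$8,366,302.80 = 3.8882.
EPS therefore changes by 3.8882 × (-6.7%) = -26.1%.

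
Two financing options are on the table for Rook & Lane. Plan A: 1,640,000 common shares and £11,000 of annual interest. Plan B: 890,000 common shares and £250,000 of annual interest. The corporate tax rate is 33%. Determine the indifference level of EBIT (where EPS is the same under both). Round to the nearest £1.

Set EPS_A = EPS_B: (EBIT − £11,000)(1 − 0.33) ÷ 1,640,000 = (EBIT − £250,000)(1 − 0.33) ÷ 890,000.
The (1 − t) factor cancels: (EBIT − 11,000) × 890,000 = (EBIT − 250,000) × 1,640,000.
EBIT × (1,640,000 − 890,000) = 250,000 × 1,640,000 − 11,000 × 890,000 = 400,210,000,000, so EBIT = 400,210,000,000 ÷ 750,000 = 533,613.33.

£533,613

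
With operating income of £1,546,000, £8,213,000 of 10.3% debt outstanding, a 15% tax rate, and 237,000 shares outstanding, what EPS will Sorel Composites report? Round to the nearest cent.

Interest = £845,939.00, so EBT = £1,546,000 − £845,939.00 = £700,061.00.
After tax at 15%: net income = £700,061.00 × 0.85 = £595,051.85.
EPS = £595,051.85 ÷ 237,000 = £2.51.

£2.51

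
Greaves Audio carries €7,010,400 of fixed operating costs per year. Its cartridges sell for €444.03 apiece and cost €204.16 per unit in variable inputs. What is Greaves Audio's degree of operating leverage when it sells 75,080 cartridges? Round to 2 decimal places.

At 75,080 units, contribution = 75,080 × €239.87 = €18,009,439.60.
EBIT = €18,009,439.60 − €7,010,400 = €10,999,039.60.
Degree of operating leverage = €18,009,439.60 / €10,999,039.60 = 1.6374.

1.64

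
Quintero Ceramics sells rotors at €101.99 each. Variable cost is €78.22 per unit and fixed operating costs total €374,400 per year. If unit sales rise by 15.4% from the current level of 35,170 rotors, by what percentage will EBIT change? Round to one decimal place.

Total contribution margin = 35,170 × €23.77 = €835,990.90.
Operating income = contribution − fixed costs = €835,990.90 − €374,400 = €461,590.90.
DOL = contribution ÷ EBIT = €835,990.90 ÷ €461,590.90 = 1.8111.
Operating income changes by 1.8111 × +15.4% = +27.9%.

+27.9%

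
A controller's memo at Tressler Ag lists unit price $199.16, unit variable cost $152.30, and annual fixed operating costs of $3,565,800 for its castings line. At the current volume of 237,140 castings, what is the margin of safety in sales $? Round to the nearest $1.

$32,073,772

Contribution margin per unit = $199.16 − $152.30 = $46.86. Break-even units = $3,565,800 ÷ $46.86 = 76,094.75; break-even revenue = 76,094.75 × $199.16 = $15,155,030.47.
Actual sales revenue = 237,140 × $199.16 = $47,228,802.40.
Margin of safety = $47,228,802.40 − $15,155,030.47 = $32,073,772.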